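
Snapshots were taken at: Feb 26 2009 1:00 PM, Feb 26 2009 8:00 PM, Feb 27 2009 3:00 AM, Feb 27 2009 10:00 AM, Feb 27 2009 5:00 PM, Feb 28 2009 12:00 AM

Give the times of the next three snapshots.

Spacing: 7, 7, 7, 7, 7 h — constant 7 h.
Feb 28 2009 12:00 AM + 7 h = Feb 28 2009 7:00 AM.
Feb 28 2009 7:00 AM + 7 h = Feb 28 2009 2:00 PM.
Feb 28 2009 2:00 PM + 7 h = Feb 28 2009 9:00 PM.

Feb 28 2009 7:00 AM, Feb 28 2009 2:00 PM, Feb 28 2009 9:00 PM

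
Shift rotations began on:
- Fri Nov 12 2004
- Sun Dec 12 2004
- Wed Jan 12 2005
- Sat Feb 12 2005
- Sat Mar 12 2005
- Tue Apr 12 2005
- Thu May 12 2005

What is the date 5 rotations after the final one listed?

Wed Oct 12 2005

Each date is the 12th; the gaps (30, 31, 31, 28, 31, 30) track the month lengths.
The rule is the 12th of each month.
Next: June 2005 → Sun Jun 12 2005.
Next: July 2005 → Tue Jul 12 2005.
Next: August 2005 → Fri Aug 12 2005.
Next: September 2005 → Mon Sep 12 2005.
Next: October 2005 → Wed Oct 12 2005.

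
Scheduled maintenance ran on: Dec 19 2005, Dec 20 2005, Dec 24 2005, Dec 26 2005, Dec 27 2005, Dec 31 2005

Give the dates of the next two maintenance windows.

Jan 2 2006, Jan 3 2006

Every event lands on a Monday or Tuesday or Saturday (gaps cycle 1, 4, 2, 1, 4).
So the schedule is: every Monday, Tuesday and Saturday.
Next Monday: Jan 2 2006.
The following Tuesday is Jan 3 2006.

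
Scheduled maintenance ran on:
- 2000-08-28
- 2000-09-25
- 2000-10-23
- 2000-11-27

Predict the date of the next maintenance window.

2000-12-25

These are Mondays at 28- or 35-day spacing (28, 28, 35).
The pattern: 4th Monday of the month.
December 2000 — 4th Monday is 2000-12-25.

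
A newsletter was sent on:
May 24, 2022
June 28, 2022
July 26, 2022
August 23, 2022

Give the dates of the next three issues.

September 27, 2022; October 25, 2022; November 22, 2022

Gaps: 35, 28, 28 days — a mix of 28 and 35. Every date is a Tuesday.
Each is the 4th Tuesday of its month.
4th Tuesday of September 2022: September 27, 2022.
October 2022 — 4th Tuesday is October 25, 2022.
November 2022 — 4th Tuesday is November 22, 2022.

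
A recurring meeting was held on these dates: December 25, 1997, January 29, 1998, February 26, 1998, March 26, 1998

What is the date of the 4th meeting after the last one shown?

July 30, 1998

Every date is a Thursday; gaps 35, 28, 28 days.
Each is the last Thursday of its month (at least one falls on the 29th or later, ruling out '4th Thursday').
Last Thursday of April 1998: April 30, 1998.
Last Thursday of May 1998: May 28, 1998.
Last Thursday of June 1998: June 25, 1998.
Last Thursday of July 1998: July 30, 1998.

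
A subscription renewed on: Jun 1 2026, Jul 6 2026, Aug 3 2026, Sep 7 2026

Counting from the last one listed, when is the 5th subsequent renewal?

These are Mondays at 28- or 35-day spacing (35, 28, 35).
The pattern: 1st Monday of the month.
1st Monday of October 2026: Oct 5 2026.
November 2026 — 1st Monday is Nov 2 2026.
December 2026 — 1st Monday is Dec 7 2026.
January 2027 — 1st Monday is Jan 4 2027.
February 2027 — 1st Monday is Feb 1 2027.

Feb 1 2027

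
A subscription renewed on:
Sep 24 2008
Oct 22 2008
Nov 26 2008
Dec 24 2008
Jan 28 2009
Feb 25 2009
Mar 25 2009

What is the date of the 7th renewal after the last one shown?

Gaps: 28, 35, 28, 35, 28, 28 days — a mix of 28 and 35. Every date is a Wednesday.
Each is the 4th Wednesday of its month.
4th Wednesday of April 2009: Apr 22 2009.
4th Wednesday of May 2009: May 27 2009.
June 2009 — 4th Wednesday is Jun 24 2009.
July 2009 — 4th Wednesday is Jul 22 2009.
4th Wednesday of August 2009: Aug 26 2009.
4th Wednesday of September 2009: Sep 23 2009.
October 2009 — 4th Wednesday is Oct 28 2009.

Oct 28 2009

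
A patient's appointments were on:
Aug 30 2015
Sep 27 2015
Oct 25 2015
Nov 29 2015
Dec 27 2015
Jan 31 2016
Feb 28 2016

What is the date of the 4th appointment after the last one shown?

Every date is a Sunday; gaps 28, 28, 35, 28, 35, 28 days.
Each is the last Sunday of its month (at least one falls on the 29th or later, ruling out '4th Sunday').
Last Sunday of March 2016: Mar 27 2016.
Last Sunday of April 2016: Apr 24 2016.
May 2016 ends with Sunday May 29 2016.
Last Sunday of June 2016: Jun 26 2016.

Jun 26 2016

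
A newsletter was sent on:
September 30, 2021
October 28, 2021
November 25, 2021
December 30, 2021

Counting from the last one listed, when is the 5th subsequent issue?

Every date is a Thursday; gaps 28, 28, 35 days.
Each is the last Thursday of its month (at least one falls on the 29th or later, ruling out '4th Thursday').
Last Thursday of January 2022: January 27, 2022.
February 2022 ends with Thursday February 24, 2022.
March 2022 ends with Thursday March 31, 2022.
April 2022 ends with Thursday April 28, 2022.
Last Thursday of May 2022: May 26, 2022.

May 26, 2022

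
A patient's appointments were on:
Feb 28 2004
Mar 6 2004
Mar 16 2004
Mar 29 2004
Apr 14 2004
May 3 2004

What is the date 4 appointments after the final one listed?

Aug 17 2004

Intervals are 7, 10, 13, 16, 19 days — an arithmetic progression with common difference 3.
Next gap: 22 days. May 3 2004 + 22 days = May 25 2004.
Next gap: 25 days. May 25 2004 + 25 days = Jun 19 2004.
Next gap: 28 days. Jun 19 2004 + 28 days = Jul 17 2004.
Next gap: 31 days. Jul 17 2004 + 31 days = Aug 17 2004.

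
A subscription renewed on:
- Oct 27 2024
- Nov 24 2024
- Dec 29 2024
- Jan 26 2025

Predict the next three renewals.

Every date is a Sunday; gaps 28, 35, 28 days.
Each is the last Sunday of its month (at least one falls on the 29th or later, ruling out '4th Sunday').
February 2025 ends with Sunday Feb 23 2025.
Last Sunday of March 2025: Mar 30 2025.
Last Sunday of April 2025: Apr 27 2025.

Feb 23 2025, Mar 30 2025, Apr 27 2025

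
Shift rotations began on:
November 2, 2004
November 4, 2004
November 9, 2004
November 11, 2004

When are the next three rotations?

November 16, 2004; November 18, 2004; November 23, 2004

Gaps: 2, 5, 2 days — not constant, but cyclic with period 2.
The events fall on every Tuesday and Thursday.
The following Tuesday is November 16, 2004.
The following Thursday is November 18, 2004.
Next Tuesday: November 23, 2004.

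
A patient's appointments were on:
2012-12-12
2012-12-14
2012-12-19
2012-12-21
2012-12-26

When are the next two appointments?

The gap pattern 2, 5, 2, 5 repeats every 2 events.
These are the Wednesdays and Fridays of each week.
Next Friday: 2012-12-28.
The following Wednesday is 2013-01-02.

2012-12-28, 2013-01-02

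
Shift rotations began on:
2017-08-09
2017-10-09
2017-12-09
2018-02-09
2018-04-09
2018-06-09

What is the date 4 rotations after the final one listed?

The day-of-month is always 9 (61, 61, 62, 59, 61 days between events).
So this recurs on the 9th of every 2 months.
August 2018: 2018-08-09.
Next: October 2018 → 2018-10-09.
Next: December 2018 → 2018-12-09.
February 2019: 2019-02-09.

2019-02-09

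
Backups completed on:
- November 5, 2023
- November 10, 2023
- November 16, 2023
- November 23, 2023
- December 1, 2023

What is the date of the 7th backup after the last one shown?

Intervals are 5, 6, 7, 8 days — an arithmetic progression with common difference 1.
Next gap: 9 days. December 1, 2023 + 9 days = December 10, 2023.
Next gap: 10 days. December 10, 2023 + 10 days = December 20, 2023.
Next gap: 11 days. December 20, 2023 + 11 days = December 31, 2023.
Next gap: 12 days. December 31, 2023 + 12 days = January 12, 2024.
Next gap: 13 days. January 12, 2024 + 13 days = January 25, 2024.
Next gap: 14 days. January 25, 2024 + 14 days = February 8, 2024.
Next gap: 15 days. February 8, 2024 + 15 days = February 23, 2024.

February 23, 2024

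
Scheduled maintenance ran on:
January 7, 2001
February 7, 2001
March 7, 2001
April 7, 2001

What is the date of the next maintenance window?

Each date is the 7th; the gaps (31, 28, 31) track the month lengths.
The rule is the 7th of each month.
Next: May 2001 → May 7, 2001.

May 7, 2001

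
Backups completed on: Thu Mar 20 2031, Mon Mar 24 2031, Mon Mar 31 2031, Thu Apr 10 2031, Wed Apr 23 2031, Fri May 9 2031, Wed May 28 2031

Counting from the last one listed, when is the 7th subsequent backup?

Wed Dec 31 2031

Intervals are 4, 7, 10, 13, 16, 19 days — an arithmetic progression with common difference 3.
Next gap: 22 days. Wed May 28 2031 + 22 days = Thu Jun 19 2031.
Next gap: 25 days. Thu Jun 19 2031 + 25 days = Mon Jul 14 2031.
Next gap: 28 days. Mon Jul 14 2031 + 28 days = Mon Aug 11 2031.
Next gap: 31 days. Mon Aug 11 2031 + 31 days = Thu Sep 11 2031.
Next gap: 34 days. Thu Sep 11 2031 + 34 days = Wed Oct 15 2031.
Next gap: 37 days. Wed Oct 15 2031 + 37 days = Fri Nov 21 2031.
Next gap: 40 days. Fri Nov 21 2031 + 40 days = Wed Dec 31 2031.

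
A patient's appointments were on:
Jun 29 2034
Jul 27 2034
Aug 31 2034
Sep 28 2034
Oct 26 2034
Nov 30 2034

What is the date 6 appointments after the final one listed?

All Thursdays; the gaps (28, 35, 28, 28, 35) vary with month length.
This is the last Thursday of each month.
Last Thursday of December 2034: Dec 28 2034.
January 2035 ends with Thursday Jan 25 2035.
February 2035 ends with Thursday Feb 22 2035.
Last Thursday of March 2035: Mar 29 2035.
Last Thursday of April 2035: Apr 26 2035.
May 2035 ends with Thursday May 31 2035.

May 31 2035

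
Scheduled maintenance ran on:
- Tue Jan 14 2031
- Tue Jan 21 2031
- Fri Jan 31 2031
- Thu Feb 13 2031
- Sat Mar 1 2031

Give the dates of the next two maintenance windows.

Thu Mar 20 2031, Fri Apr 11 2031

Gaps: 7, 10, 13, 16 days — each gap is 3 larger than the previous one.
Next gap: 19 days. Sat Mar 1 2031 + 19 days = Thu Mar 20 2031.
Next gap: 22 days. Thu Mar 20 2031 + 22 days = Fri Apr 11 2031.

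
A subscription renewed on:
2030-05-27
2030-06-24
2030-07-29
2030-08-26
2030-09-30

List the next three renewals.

Every date is a Monday; gaps 28, 35, 28, 35 days.
Each is the last Monday of its month (at least one falls on the 29th or later, ruling out '4th Monday').
Last Monday of October 2030: 2030-10-28.
November 2030 ends with Monday 2030-11-25.
December 2030 ends with Monday 2030-12-30.

2030-10-28, 2030-11-25, 2030-12-30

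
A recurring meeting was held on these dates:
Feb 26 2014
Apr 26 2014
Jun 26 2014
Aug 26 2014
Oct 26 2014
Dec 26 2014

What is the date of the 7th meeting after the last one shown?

Gaps: 59, 61, 61, 61, 61 days — not constant. Every event is on the 26th of the month.
Pattern: the 26th of every 2 months.
February 2015: Feb 26 2015.
April 2015: Apr 26 2015.
Next: June 2015 → Jun 26 2015.
Next: August 2015 → Aug 26 2015.
Next: October 2015 → Oct 26 2015.
December 2015: Dec 26 2015.
Next: February 2016 → Feb 26 2016.

Feb 26 2016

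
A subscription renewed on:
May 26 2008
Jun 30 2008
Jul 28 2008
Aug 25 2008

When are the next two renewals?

All Mondays; the gaps (35, 28, 28) vary with month length.
This is the last Monday of each month.
September 2008 ends with Monday Sep 29 2008.
Last Monday of October 2008: Oct 27 2008.

Sep 29 2008, Oct 27 2008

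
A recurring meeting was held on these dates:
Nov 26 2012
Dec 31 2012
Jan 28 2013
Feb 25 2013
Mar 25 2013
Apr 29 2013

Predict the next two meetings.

May 27 2013, Jun 24 2013

Every date is a Monday; gaps 35, 28, 28, 28, 35 days.
Each is the last Monday of its month (at least one falls on the 29th or later, ruling out '4th Monday').
Last Monday of May 2013: May 27 2013.
Last Monday of June 2013: Jun 24 2013.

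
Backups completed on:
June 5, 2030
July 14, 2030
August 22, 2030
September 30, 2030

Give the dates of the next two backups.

Gaps between consecutive events: 39, 39, 39 days — a constant 39-day interval.
September 30, 2030 + 39 days = November 8, 2030.
November 8, 2030 + 39 days = December 17, 2030.

November 8, 2030; December 17, 2030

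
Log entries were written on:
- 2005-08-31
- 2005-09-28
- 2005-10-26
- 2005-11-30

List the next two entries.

2005-12-28, 2006-01-25

Every date is a Wednesday; gaps 28, 28, 35 days.
Each is the last Wednesday of its month (at least one falls on the 29th or later, ruling out '4th Wednesday').
December 2005 ends with Wednesday 2005-12-28.
Last Wednesday of January 2006: 2006-01-25.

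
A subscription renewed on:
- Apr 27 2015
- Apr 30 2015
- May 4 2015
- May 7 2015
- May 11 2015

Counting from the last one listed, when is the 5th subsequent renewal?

Every event lands on a Monday or Thursday (gaps cycle 3, 4, 3, 4).
So the schedule is: every Monday and Thursday.
Next Thursday: May 14 2015.
Next Monday: May 18 2015.
Next Thursday: May 21 2015.
Next Monday: May 25 2015.
Next Thursday: May 28 2015.

May 28 2015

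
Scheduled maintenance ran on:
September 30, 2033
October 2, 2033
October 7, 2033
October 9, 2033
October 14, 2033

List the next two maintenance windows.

Gaps: 2, 5, 2, 5 days — not constant, but cyclic with period 2.
The events fall on every Friday and Sunday.
Next Sunday: October 16, 2033.
The following Friday is October 21, 2033.

October 16, 2033; October 21, 2033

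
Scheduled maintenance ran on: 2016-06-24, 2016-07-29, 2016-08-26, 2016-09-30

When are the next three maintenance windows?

All Fridays; the gaps (35, 28, 35) vary with month length.
This is the last Friday of each month.
Last Friday of October 2016: 2016-10-28.
Last Friday of November 2016: 2016-11-25.
December 2016 ends with Friday 2016-12-30.

2016-10-28, 2016-11-25, 2016-12-30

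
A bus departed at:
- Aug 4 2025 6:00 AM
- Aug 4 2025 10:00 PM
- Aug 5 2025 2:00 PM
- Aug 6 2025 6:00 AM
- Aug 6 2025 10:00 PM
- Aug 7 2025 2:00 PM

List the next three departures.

Aug 8 2025 6:00 AM, Aug 8 2025 10:00 PM, Aug 9 2025 2:00 PM

Spacing: 16, 16, 16, 16, 16 h — constant 16 h.
Aug 7 2025 2:00 PM + 16 h = Aug 8 2025 6:00 AM.
Aug 8 2025 6:00 AM + 16 h = Aug 8 2025 10:00 PM.
Aug 8 2025 10:00 PM + 16 h = Aug 9 2025 2:00 PM.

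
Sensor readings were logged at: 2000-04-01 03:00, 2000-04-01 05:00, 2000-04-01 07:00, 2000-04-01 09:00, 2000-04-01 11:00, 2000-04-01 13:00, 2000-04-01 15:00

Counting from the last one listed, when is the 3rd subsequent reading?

Spacing: 2, 2, 2, 2, 2, 2 h — constant 2 h.
2000-04-01 15:00 + 2 h = 2000-04-01 17:00.
2000-04-01 17:00 + 2 h = 2000-04-01 19:00.
2000-04-01 19:00 + 2 h = 2000-04-01 21:00.

2000-04-01 21:00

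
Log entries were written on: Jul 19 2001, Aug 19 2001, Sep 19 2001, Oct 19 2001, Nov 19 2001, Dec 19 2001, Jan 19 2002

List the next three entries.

The day-of-month is always 19 (31, 31, 30, 31, 30, 31 days between events).
So this recurs on the 19th of each month.
Next: February 2002 → Feb 19 2002.
Next: March 2002 → Mar 19 2002.
Next: April 2002 → Apr 19 2002.

Feb 19 2002, Mar 19 2002, Apr 19 2002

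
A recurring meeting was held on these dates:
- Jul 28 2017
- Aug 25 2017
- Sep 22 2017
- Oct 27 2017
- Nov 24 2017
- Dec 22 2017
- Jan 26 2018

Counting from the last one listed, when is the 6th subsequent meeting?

Gaps: 28, 28, 35, 28, 28, 35 days — a mix of 28 and 35. Every date is a Friday.
Each is the 4th Friday of its month.
February 2018 — 4th Friday is Feb 23 2018.
March 2018 — 4th Friday is Mar 23 2018.
April 2018 — 4th Friday is Apr 27 2018.
May 2018 — 4th Friday is May 25 2018.
4th Friday of June 2018: Jun 22 2018.
July 2018 — 4th Friday is Jul 27 2018.

Jul 27 2018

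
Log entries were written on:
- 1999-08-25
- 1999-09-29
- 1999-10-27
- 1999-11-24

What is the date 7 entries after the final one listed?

2000-06-28

These are Wednesdays with 35, 28, 28-day gaps.
Each is the final Wednesday of its month — 1999-09-29 is past the 28th, so '4th Wednesday' doesn't fit.
Last Wednesday of December 1999: 1999-12-29.
Last Wednesday of January 2000: 2000-01-26.
Last Wednesday of February 2000: 2000-02-23.
March 2000 ends with Wednesday 2000-03-29.
Last Wednesday of April 2000: 2000-04-26.
May 2000 ends with Wednesday 2000-05-31.
Last Wednesday of June 2000: 2000-06-28.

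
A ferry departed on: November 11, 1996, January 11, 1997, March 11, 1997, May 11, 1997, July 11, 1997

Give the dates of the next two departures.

Each date is the 11th; the gaps (61, 59, 61, 61) track the month lengths.
The rule is the 11th of every 2 months.
Next: September 1997 → September 11, 1997.
Next: November 1997 → November 11, 1997.

September 11, 1997; November 11, 1997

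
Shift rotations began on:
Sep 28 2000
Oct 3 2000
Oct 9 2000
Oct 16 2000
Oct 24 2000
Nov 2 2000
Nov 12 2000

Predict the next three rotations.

Gaps: 5, 6, 7, 8, 9, 10 days — each gap is 1 larger than the previous one.
Next gap: 11 days. Nov 12 2000 + 11 days = Nov 23 2000.
Next gap: 12 days. Nov 23 2000 + 12 days = Dec 5 2000.
Next gap: 13 days. Dec 5 2000 + 13 days = Dec 18 2000.

Nov 23 2000, Dec 5 2000, Dec 18 2000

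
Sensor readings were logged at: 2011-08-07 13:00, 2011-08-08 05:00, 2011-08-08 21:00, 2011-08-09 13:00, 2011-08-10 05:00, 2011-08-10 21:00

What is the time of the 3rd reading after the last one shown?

Spacing: 16, 16, 16, 16, 16 h — constant 16 h.
2011-08-10 21:00 + 16 h = 2011-08-11 13:00.
2011-08-11 13:00 + 16 h = 2011-08-12 05:00.
2011-08-12 05:00 + 16 h = 2011-08-12 21:00.

2011-08-12 21:00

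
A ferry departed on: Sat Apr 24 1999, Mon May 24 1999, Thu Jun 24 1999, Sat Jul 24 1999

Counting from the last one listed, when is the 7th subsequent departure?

Thu Feb 24 2000

The day-of-month is always 24 (30, 31, 30 days between events).
So this recurs on the 24th of each month.
Next: August 1999 → Tue Aug 24 1999.
September 1999: Fri Sep 24 1999.
Next: October 1999 → Sun Oct 24 1999.
Next: November 1999 → Wed Nov 24 1999.
December 1999: Fri Dec 24 1999.
Next: January 2000 → Mon Jan 24 2000.
Next: February 2000 → Thu Feb 24 2000.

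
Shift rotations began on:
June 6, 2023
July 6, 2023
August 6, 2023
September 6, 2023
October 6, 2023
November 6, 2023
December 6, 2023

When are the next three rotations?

January 6, 2024; February 6, 2024; March 6, 2024

The day-of-month is always 6 (30, 31, 31, 30, 31, 30 days between events).
So this recurs on the 6th of each month.
January 2024: January 6, 2024.
February 2024: February 6, 2024.
March 2024: March 6, 2024.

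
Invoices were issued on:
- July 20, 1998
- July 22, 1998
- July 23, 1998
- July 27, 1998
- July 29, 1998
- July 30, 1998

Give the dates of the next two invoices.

August 3, 1998; August 5, 1998

Every event lands on a Monday or Wednesday or Thursday (gaps cycle 2, 1, 4, 2, 1).
So the schedule is: every Monday, Wednesday and Thursday.
Next Monday: August 3, 1998.
Next Wednesday: August 5, 1998.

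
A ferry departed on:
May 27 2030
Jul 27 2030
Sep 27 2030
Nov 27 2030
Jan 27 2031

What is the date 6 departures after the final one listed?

Each date is the 27th; the gaps (61, 62, 61, 61) track the month lengths.
The rule is the 27th of every 2 months.
Next: March 2031 → Mar 27 2031.
Next: May 2031 → May 27 2031.
Next: July 2031 → Jul 27 2031.
September 2031: Sep 27 2031.
November 2031: Nov 27 2031.
January 2032: Jan 27 2032.

Jan 27 2032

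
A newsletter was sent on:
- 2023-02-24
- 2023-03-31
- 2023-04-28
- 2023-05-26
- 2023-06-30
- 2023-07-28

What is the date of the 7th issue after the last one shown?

These are Fridays with 35, 28, 28, 35, 28-day gaps.
Each is the final Friday of its month — 2023-03-31 is past the 28th, so '4th Friday' doesn't fit.
August 2023 ends with Friday 2023-08-25.
September 2023 ends with Friday 2023-09-29.
Last Friday of October 2023: 2023-10-27.
Last Friday of November 2023: 2023-11-24.
December 2023 ends with Friday 2023-12-29.
January 2024 ends with Friday 2024-01-26.
February 2024 ends with Friday 2024-02-23.

2024-02-23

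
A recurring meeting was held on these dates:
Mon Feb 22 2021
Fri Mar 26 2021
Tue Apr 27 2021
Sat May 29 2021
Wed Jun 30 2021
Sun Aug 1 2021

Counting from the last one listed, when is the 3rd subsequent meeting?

Fri Nov 5 2021

Every event comes 32 days after the last (32, 32, 32, 32, 32).
Sun Aug 1 2021 + 32 days = Thu Sep 2 2021.
Thu Sep 2 2021 + 32 days = Mon Oct 4 2021.
Mon Oct 4 2021 + 32 days = Fri Nov 5 2021.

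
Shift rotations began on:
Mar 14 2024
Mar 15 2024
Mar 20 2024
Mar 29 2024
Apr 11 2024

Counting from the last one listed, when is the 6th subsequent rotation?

Sep 20 2024

The spacing grows by 4 each time: 1, 5, 9, 13 days.
Next gap: 17 days. Apr 11 2024 + 17 days = Apr 28 2024.
Next gap: 21 days. Apr 28 2024 + 21 days = May 19 2024.
Next gap: 25 days. May 19 2024 + 25 days = Jun 13 2024.
Next gap: 29 days. Jun 13 2024 + 29 days = Jul 12 2024.
Next gap: 33 days. Jul 12 2024 + 33 days = Aug 14 2024.
Next gap: 37 days. Aug 14 2024 + 37 days = Sep 20 2024.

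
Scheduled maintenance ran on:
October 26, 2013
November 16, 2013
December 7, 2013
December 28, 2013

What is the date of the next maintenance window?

Gaps between consecutive events: 21, 21, 21 days — a constant 21-day interval.
December 28, 2013 + 21 days = January 18, 2014.

January 18, 2014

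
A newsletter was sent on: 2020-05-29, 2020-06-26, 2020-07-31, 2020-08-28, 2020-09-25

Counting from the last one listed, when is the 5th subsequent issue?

2021-02-26

All Fridays; the gaps (28, 35, 28, 28) vary with month length.
This is the last Friday of each month.
Last Friday of October 2020: 2020-10-30.
November 2020 ends with Friday 2020-11-27.
Last Friday of December 2020: 2020-12-25.
January 2021 ends with Friday 2021-01-29.
Last Friday of February 2021: 2021-02-26.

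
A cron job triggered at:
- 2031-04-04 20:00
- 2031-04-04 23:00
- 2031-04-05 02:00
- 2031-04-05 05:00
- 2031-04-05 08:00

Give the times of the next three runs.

2031-04-05 11:00, 2031-04-05 14:00, 2031-04-05 17:00

Gaps: 3, 3, 3, 3 hours — each event is 3 hours after the previous one.
2031-04-05 08:00 + 3 h = 2031-04-05 11:00.
2031-04-05 11:00 + 3 h = 2031-04-05 14:00.
2031-04-05 14:00 + 3 h = 2031-04-05 17:00.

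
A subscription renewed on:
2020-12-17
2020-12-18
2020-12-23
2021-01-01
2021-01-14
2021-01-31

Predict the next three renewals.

2021-02-21, 2021-03-18, 2021-04-16

Intervals are 1, 5, 9, 13, 17 days — an arithmetic progression with common difference 4.
Next gap: 21 days. 2021-01-31 + 21 days = 2021-02-21.
Next gap: 25 days. 2021-02-21 + 25 days = 2021-03-18.
Next gap: 29 days. 2021-03-18 + 29 days = 2021-04-16.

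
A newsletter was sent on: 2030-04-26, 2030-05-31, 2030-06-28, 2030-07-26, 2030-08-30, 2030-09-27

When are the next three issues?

2030-10-25, 2030-11-29, 2030-12-27

Every date is a Friday; gaps 35, 28, 28, 35, 28 days.
Each is the last Friday of its month (at least one falls on the 29th or later, ruling out '4th Friday').
Last Friday of October 2030: 2030-10-25.
Last Friday of November 2030: 2030-11-29.
Last Friday of December 2030: 2030-12-27.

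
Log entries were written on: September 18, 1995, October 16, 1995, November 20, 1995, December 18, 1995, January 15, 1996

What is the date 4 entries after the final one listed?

These are Mondays at 28- or 35-day spacing (28, 35, 28, 28).
The pattern: 3rd Monday of the month.
February 1996 — 3rd Monday is February 19, 1996.
March 1996 — 3rd Monday is March 18, 1996.
3rd Monday of April 1996: April 15, 1996.
3rd Monday of May 1996: May 20, 1996.

May 20, 1996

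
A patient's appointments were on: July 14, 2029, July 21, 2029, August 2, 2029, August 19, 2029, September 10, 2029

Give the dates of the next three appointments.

The spacing grows by 5 each time: 7, 12, 17, 22 days.
Next gap: 27 days. September 10, 2029 + 27 days = October 7, 2029.
Next gap: 32 days. October 7, 2029 + 32 days = November 8, 2029.
Next gap: 37 days. November 8, 2029 + 37 days = December 15, 2029.

October 7, 2029; November 8, 2029; December 15, 2029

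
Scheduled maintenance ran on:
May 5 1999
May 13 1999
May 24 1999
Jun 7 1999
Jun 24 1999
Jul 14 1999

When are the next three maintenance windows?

Gaps: 8, 11, 14, 17, 20 days — each gap is 3 larger than the previous one.
Next gap: 23 days. Jul 14 1999 + 23 days = Aug 6 1999.
Next gap: 26 days. Aug 6 1999 + 26 days = Sep 1 1999.
Next gap: 29 days. Sep 1 1999 + 29 days = Sep 30 1999.

Aug 6 1999, Sep 1 1999, Sep 30 1999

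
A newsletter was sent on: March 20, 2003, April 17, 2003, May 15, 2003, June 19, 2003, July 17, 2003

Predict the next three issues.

All dates are Thursdays, 28, 28, 35, 28 days apart.
Specifically, the 3rd Thursday of each month.
3rd Thursday of August 2003: August 21, 2003.
3rd Thursday of September 2003: September 18, 2003.
3rd Thursday of October 2003: October 16, 2003.

August 21, 2003; September 18, 2003; October 16, 2003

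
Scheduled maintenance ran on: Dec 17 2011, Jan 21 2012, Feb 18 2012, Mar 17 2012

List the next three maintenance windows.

Apr 21 2012, May 19 2012, Jun 16 2012

These are Saturdays at 28- or 35-day spacing (35, 28, 28).
The pattern: 3rd Saturday of the month.
April 2012 — 3rd Saturday is Apr 21 2012.
May 2012 — 3rd Saturday is May 19 2012.
3rd Saturday of June 2012: Jun 16 2012.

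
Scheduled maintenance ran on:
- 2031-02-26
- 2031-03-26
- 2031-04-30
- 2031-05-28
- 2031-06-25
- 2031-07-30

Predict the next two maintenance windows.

2031-08-27, 2031-09-24

These are Wednesdays with 28, 35, 28, 28, 35-day gaps.
Each is the final Wednesday of its month — 2031-04-30 is past the 28th, so '4th Wednesday' doesn't fit.
August 2031 ends with Wednesday 2031-08-27.
Last Wednesday of September 2031: 2031-09-24.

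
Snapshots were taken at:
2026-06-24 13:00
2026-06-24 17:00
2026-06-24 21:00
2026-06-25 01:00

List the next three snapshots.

2026-06-25 05:00, 2026-06-25 09:00, 2026-06-25 13:00

Gaps: 4, 4, 4 hours — each event is 4 hours after the previous one.
2026-06-25 01:00 + 4 h = 2026-06-25 05:00.
2026-06-25 05:00 + 4 h = 2026-06-25 09:00.
2026-06-25 09:00 + 4 h = 2026-06-25 13:00.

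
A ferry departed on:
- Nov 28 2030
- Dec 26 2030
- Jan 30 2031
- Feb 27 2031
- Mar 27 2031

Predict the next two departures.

All Thursdays; the gaps (28, 35, 28, 28) vary with month length.
This is the last Thursday of each month.
Last Thursday of April 2031: Apr 24 2031.
Last Thursday of May 2031: May 29 2031.

Apr 24 2031, May 29 2031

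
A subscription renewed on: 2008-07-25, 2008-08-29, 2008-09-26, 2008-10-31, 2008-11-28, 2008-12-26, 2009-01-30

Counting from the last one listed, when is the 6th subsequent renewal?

These are Fridays with 35, 28, 35, 28, 28, 35-day gaps.
Each is the final Friday of its month — 2008-08-29 is past the 28th, so '4th Friday' doesn't fit.
February 2009 ends with Friday 2009-02-27.
March 2009 ends with Friday 2009-03-27.
April 2009 ends with Friday 2009-04-24.
Last Friday of May 2009: 2009-05-29.
June 2009 ends with Friday 2009-06-26.
Last Friday of July 2009: 2009-07-31.

2009-07-31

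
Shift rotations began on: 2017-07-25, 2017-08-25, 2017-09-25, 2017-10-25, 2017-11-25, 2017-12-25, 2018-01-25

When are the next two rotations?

The day-of-month is always 25 (31, 31, 30, 31, 30, 31 days between events).
So this recurs on the 25th of each month.
February 2018: 2018-02-25.
March 2018: 2018-03-25.

2018-02-25, 2018-03-25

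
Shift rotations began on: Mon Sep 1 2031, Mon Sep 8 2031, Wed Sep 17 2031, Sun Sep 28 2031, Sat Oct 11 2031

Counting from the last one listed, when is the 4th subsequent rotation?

The spacing grows by 2 each time: 7, 9, 11, 13 days.
Next gap: 15 days. Sat Oct 11 2031 + 15 days = Sun Oct 26 2031.
Next gap: 17 days. Sun Oct 26 2031 + 17 days = Wed Nov 12 2031.
Next gap: 19 days. Wed Nov 12 2031 + 19 days = Mon Dec 1 2031.
Next gap: 21 days. Mon Dec 1 2031 + 21 days = Mon Dec 22 2031.

Mon Dec 22 2031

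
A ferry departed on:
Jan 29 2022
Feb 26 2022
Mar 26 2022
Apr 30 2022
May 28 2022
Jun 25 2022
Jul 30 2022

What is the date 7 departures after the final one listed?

Feb 25 2023

These are Saturdays with 28, 28, 35, 28, 28, 35-day gaps.
Each is the final Saturday of its month — Jan 29 2022 is past the 28th, so '4th Saturday' doesn't fit.
August 2022 ends with Saturday Aug 27 2022.
Last Saturday of September 2022: Sep 24 2022.
Last Saturday of October 2022: Oct 29 2022.
November 2022 ends with Saturday Nov 26 2022.
December 2022 ends with Saturday Dec 31 2022.
Last Saturday of January 2023: Jan 28 2023.
Last Saturday of February 2023: Feb 25 2023.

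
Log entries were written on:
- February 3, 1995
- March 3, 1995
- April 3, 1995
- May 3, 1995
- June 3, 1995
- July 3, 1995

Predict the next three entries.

Gaps: 28, 31, 30, 31, 30 days — not constant. Every event is on the 3rd of the month.
Pattern: the 3rd of each month.
August 1995: August 3, 1995.
September 1995: September 3, 1995.
Next: October 1995 → October 3, 1995.

August 3, 1995; September 3, 1995; October 3, 1995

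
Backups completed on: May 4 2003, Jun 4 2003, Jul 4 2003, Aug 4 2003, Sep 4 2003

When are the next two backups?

The day-of-month is always 4 (31, 30, 31, 31 days between events).
So this recurs on the 4th of each month.
October 2003: Oct 4 2003.
Next: November 2003 → Nov 4 2003.

Oct 4 2003, Nov 4 2003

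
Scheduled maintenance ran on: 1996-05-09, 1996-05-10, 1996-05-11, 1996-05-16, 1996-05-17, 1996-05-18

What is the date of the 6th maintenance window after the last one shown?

1996-06-01

The gap pattern 1, 1, 5, 1, 1 repeats every 3 events.
These are the Thursdays, Fridays and Saturdays of each week.
Next Thursday: 1996-05-23.
The following Friday is 1996-05-24.
Next Saturday: 1996-05-25.
Next Thursday: 1996-05-30.
Next Friday: 1996-05-31.
Next Saturday: 1996-06-01.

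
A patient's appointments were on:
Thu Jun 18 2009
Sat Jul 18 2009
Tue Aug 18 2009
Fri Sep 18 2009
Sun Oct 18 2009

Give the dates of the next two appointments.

Wed Nov 18 2009, Fri Dec 18 2009

Each date is the 18th; the gaps (30, 31, 31, 30) track the month lengths.
The rule is the 18th of each month.
Next: November 2009 → Wed Nov 18 2009.
December 2009: Fri Dec 18 2009.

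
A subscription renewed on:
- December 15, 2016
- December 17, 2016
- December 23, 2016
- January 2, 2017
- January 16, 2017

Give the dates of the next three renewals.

Gaps: 2, 6, 10, 14 days — each gap is 4 larger than the previous one.
Next gap: 18 days. January 16, 2017 + 18 days = February 3, 2017.
Next gap: 22 days. February 3, 2017 + 22 days = February 25, 2017.
Next gap: 26 days. February 25, 2017 + 26 days = March 23, 2017.

February 3, 2017; February 25, 2017; March 23, 2017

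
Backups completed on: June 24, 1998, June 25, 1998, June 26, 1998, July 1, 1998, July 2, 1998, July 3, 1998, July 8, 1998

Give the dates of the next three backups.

July 9, 1998; July 10, 1998; July 15, 1998

Every event lands on a Wednesday or Thursday or Friday (gaps cycle 1, 1, 5, 1, 1, 5).
So the schedule is: every Wednesday, Thursday and Friday.
Next Thursday: July 9, 1998.
Next Friday: July 10, 1998.
The following Wednesday is July 15, 1998.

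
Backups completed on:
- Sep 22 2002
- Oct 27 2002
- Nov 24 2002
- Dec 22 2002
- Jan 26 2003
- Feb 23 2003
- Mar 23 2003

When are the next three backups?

Apr 27 2003, May 25 2003, Jun 22 2003

All dates are Sundays, 35, 28, 28, 35, 28, 28 days apart.
Specifically, the 4th Sunday of each month.
4th Sunday of April 2003: Apr 27 2003.
4th Sunday of May 2003: May 25 2003.
4th Sunday of June 2003: Jun 22 2003.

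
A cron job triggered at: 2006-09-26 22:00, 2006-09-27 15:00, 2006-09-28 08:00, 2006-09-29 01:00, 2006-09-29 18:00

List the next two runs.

2006-09-30 11:00, 2006-10-01 04:00

Gaps: 17, 17, 17, 17 hours — each event is 17 hours after the previous one.
2006-09-29 18:00 + 17 h = 2006-09-30 11:00.
2006-09-30 11:00 + 17 h = 2006-10-01 04:00.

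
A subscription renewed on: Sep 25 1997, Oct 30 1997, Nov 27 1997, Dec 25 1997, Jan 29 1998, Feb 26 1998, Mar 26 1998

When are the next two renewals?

These are Thursdays with 35, 28, 28, 35, 28, 28-day gaps.
Each is the final Thursday of its month — Oct 30 1997 is past the 28th, so '4th Thursday' doesn't fit.
April 1998 ends with Thursday Apr 30 1998.
Last Thursday of May 1998: May 28 1998.

Apr 30 1998, May 28 1998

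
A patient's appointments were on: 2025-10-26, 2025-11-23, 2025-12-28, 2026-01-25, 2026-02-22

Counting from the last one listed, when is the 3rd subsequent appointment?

2026-05-24

These are Sundays at 28- or 35-day spacing (28, 35, 28, 28).
The pattern: 4th Sunday of the month.
March 2026 — 4th Sunday is 2026-03-22.
April 2026 — 4th Sunday is 2026-04-26.
May 2026 — 4th Sunday is 2026-05-24.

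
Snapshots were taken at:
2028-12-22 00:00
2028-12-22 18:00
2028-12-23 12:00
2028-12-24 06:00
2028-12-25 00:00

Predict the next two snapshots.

2028-12-25 18:00, 2028-12-26 12:00

The interval is a steady 18 hours (18, 18, 18, 18).
2028-12-25 00:00 + 18 h = 2028-12-25 18:00.
2028-12-25 18:00 + 18 h = 2028-12-26 12:00.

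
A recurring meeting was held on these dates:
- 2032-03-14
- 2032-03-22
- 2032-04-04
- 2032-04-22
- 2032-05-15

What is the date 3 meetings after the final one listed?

The spacing grows by 5 each time: 8, 13, 18, 23 days.
Next gap: 28 days. 2032-05-15 + 28 days = 2032-06-12.
Next gap: 33 days. 2032-06-12 + 33 days = 2032-07-15.
Next gap: 38 days. 2032-07-15 + 38 days = 2032-08-22.

2032-08-22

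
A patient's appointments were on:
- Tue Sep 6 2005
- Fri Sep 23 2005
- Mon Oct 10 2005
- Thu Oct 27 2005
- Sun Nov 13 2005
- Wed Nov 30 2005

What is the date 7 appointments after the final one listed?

Wed Mar 29 2006

The spacing is 17, 17, 17, 17, 17 days — always 17 days.
Wed Nov 30 2005 + 17 days = Sat Dec 17 2005.
Sat Dec 17 2005 + 17 days = Tue Jan 3 2006.
Tue Jan 3 2006 + 17 days = Fri Jan 20 2006.
Fri Jan 20 2006 + 17 days = Mon Feb 6 2006.
Mon Feb 6 2006 + 17 days = Thu Feb 23 2006.
Thu Feb 23 2006 + 17 days = Sun Mar 12 2006.
Sun Mar 12 2006 + 17 days = Wed Mar 29 2006.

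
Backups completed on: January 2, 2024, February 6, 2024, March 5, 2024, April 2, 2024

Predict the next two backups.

May 7, 2024; June 4, 2024

All dates are Tuesdays, 35, 28, 28 days apart.
Specifically, the 1st Tuesday of each month.
May 2024 — 1st Tuesday is May 7, 2024.
June 2024 — 1st Tuesday is June 4, 2024.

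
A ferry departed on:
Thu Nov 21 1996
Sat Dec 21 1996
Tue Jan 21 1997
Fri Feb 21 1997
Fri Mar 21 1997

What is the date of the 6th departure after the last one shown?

Each date is the 21st; the gaps (30, 31, 31, 28) track the month lengths.
The rule is the 21st of each month.
April 1997: Mon Apr 21 1997.
Next: May 1997 → Wed May 21 1997.
June 1997: Sat Jun 21 1997.
Next: July 1997 → Mon Jul 21 1997.
Next: August 1997 → Thu Aug 21 1997.
September 1997: Sun Sep 21 1997.

Sun Sep 21 1997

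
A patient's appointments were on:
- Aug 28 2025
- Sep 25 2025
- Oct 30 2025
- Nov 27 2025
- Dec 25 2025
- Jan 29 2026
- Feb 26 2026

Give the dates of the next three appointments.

These are Thursdays with 28, 35, 28, 28, 35, 28-day gaps.
Each is the final Thursday of its month — Oct 30 2025 is past the 28th, so '4th Thursday' doesn't fit.
Last Thursday of March 2026: Mar 26 2026.
Last Thursday of April 2026: Apr 30 2026.
Last Thursday of May 2026: May 28 2026.

Mar 26 2026, Apr 30 2026, May 28 2026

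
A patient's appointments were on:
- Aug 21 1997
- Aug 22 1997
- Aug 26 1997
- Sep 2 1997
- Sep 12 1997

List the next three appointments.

Gaps: 1, 4, 7, 10 days — each gap is 3 larger than the previous one.
Next gap: 13 days. Sep 12 1997 + 13 days = Sep 25 1997.
Next gap: 16 days. Sep 25 1997 + 16 days = Oct 11 1997.
Next gap: 19 days. Oct 11 1997 + 19 days = Oct 30 1997.

Sep 25 1997, Oct 11 1997, Oct 30 1997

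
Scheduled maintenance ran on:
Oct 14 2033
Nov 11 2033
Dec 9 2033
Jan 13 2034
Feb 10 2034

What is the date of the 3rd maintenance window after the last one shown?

May 12 2034

All dates are Fridays, 28, 28, 35, 28 days apart.
Specifically, the 2nd Friday of each month.
2nd Friday of March 2034: Mar 10 2034.
April 2034 — 2nd Friday is Apr 14 2034.
May 2034 — 2nd Friday is May 12 2034.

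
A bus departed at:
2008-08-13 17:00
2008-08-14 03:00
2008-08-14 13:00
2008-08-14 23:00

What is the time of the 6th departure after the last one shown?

The interval is a steady 10 hours (10, 10, 10).
2008-08-14 23:00 + 10 h = 2008-08-15 09:00.
2008-08-15 09:00 + 10 h = 2008-08-15 19:00.
2008-08-15 19:00 + 10 h = 2008-08-16 05:00.
2008-08-16 05:00 + 10 h = 2008-08-16 15:00.
2008-08-16 15:00 + 10 h = 2008-08-17 01:00.
2008-08-17 01:00 + 10 h = 2008-08-17 11:00.

2008-08-17 11:00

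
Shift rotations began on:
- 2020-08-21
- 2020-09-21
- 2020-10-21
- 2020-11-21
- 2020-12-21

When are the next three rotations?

2021-01-21, 2021-02-21, 2021-03-21

Gaps: 31, 30, 31, 30 days — not constant. Every event is on the 21st of the month.
Pattern: the 21st of each month.
Next: January 2021 → 2021-01-21.
Next: February 2021 → 2021-02-21.
Next: March 2021 → 2021-03-21.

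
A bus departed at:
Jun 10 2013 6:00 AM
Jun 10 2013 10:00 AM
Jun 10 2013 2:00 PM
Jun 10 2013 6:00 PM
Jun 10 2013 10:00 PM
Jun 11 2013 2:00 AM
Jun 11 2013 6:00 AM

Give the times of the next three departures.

Jun 11 2013 10:00 AM, Jun 11 2013 2:00 PM, Jun 11 2013 6:00 PM

The interval is a steady 4 hours (4, 4, 4, 4, 4, 4).
Jun 11 2013 6:00 AM + 4 h = Jun 11 2013 10:00 AM.
Jun 11 2013 10:00 AM + 4 h = Jun 11 2013 2:00 PM.
Jun 11 2013 2:00 PM + 4 h = Jun 11 2013 6:00 PM.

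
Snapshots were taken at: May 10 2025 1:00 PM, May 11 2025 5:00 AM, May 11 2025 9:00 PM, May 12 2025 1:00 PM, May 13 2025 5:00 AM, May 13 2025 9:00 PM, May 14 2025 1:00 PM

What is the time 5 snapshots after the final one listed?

Gaps: 16, 16, 16, 16, 16, 16 hours — each event is 16 hours after the previous one.
May 14 2025 1:00 PM + 16 h = May 15 2025 5:00 AM.
May 15 2025 5:00 AM + 16 h = May 15 2025 9:00 PM.
May 15 2025 9:00 PM + 16 h = May 16 2025 1:00 PM.
May 16 2025 1:00 PM + 16 h = May 17 2025 5:00 AM.
May 17 2025 5:00 AM + 16 h = May 17 2025 9:00 PM.

May 17 2025 9:00 PM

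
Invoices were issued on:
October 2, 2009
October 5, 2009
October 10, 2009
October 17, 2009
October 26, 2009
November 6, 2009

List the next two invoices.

November 19, 2009; December 4, 2009

Gaps: 3, 5, 7, 9, 11 days — each gap is 2 larger than the previous one.
Next gap: 13 days. November 6, 2009 + 13 days = November 19, 2009.
Next gap: 15 days. November 19, 2009 + 15 days = December 4, 2009.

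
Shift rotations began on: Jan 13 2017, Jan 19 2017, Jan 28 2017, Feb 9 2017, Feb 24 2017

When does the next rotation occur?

Mar 14 2017

The spacing grows by 3 each time: 6, 9, 12, 15 days.
Next gap: 18 days. Feb 24 2017 + 18 days = Mar 14 2017.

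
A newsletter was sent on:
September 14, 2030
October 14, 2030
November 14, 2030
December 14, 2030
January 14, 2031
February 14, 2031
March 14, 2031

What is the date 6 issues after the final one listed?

Gaps: 30, 31, 30, 31, 31, 28 days — not constant. Every event is on the 14th of the month.
Pattern: the 14th of each month.
Next: April 2031 → April 14, 2031.
May 2031: May 14, 2031.
June 2031: June 14, 2031.
July 2031: July 14, 2031.
August 2031: August 14, 2031.
Next: September 2031 → September 14, 2031.

September 14, 2031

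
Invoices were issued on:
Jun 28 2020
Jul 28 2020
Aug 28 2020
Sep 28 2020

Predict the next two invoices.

Oct 28 2020, Nov 28 2020

Gaps: 30, 31, 31 days — not constant. Every event is on the 28th of the month.
Pattern: the 28th of each month.
Next: October 2020 → Oct 28 2020.
Next: November 2020 → Nov 28 2020.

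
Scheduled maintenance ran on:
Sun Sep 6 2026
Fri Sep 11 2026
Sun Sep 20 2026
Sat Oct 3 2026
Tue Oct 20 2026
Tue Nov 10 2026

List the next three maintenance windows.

Sat Dec 5 2026, Sun Jan 3 2027, Fri Feb 5 2027

The spacing grows by 4 each time: 5, 9, 13, 17, 21 days.
Next gap: 25 days. Tue Nov 10 2026 + 25 days = Sat Dec 5 2026.
Next gap: 29 days. Sat Dec 5 2026 + 29 days = Sun Jan 3 2027.
Next gap: 33 days. Sun Jan 3 2027 + 33 days = Fri Feb 5 2027.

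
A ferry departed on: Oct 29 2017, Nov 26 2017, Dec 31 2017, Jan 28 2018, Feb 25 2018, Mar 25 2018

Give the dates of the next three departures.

Every date is a Sunday; gaps 28, 35, 28, 28, 28 days.
Each is the last Sunday of its month (at least one falls on the 29th or later, ruling out '4th Sunday').
April 2018 ends with Sunday Apr 29 2018.
Last Sunday of May 2018: May 27 2018.
June 2018 ends with Sunday Jun 24 2018.

Apr 29 2018, May 27 2018, Jun 24 2018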